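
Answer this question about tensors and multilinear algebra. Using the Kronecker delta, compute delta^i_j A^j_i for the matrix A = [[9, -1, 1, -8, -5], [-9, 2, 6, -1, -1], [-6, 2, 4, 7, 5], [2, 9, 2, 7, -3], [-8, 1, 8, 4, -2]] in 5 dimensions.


The contraction (trace) of a rank-2 tensor is the sum of its diagonal elements.
Diagonal entries: A[1,1] = 9, A[2,2] = 2, A[3,3] = 4, A[4,4] = 7, A[5,5] = -2
Tr(A) = 9 + 2 + 4 + 7 + -2 = 20

20


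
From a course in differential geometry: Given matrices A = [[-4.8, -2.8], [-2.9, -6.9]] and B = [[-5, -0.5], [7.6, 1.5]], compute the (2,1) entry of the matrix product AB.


(AB)_{ij} = sum_k A_{ik} B_{kj}.
For i=2, j=1:
A_{21} * B_{11} = -2.9 * -5 = 14.5
A_{22} * B_{21} = -6.9 * 7.6 = -52.44
Sum = 14.5 + -52.44 = -37.94

-37.94


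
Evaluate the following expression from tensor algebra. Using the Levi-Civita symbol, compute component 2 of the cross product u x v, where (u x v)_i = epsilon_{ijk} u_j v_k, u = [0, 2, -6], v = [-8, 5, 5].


(u x v)_2 = sum_{j,k} epsilon_{2jk} u_j v_k. Only permutations of (1,2,3) contribute; the two non-zero terms are:
eps_{213} u_1 v_3 = -1 * 0 * 5 = 0
eps_{231} u_3 v_1 = 1 * -6 * -8 = 48
(u x v)_2 = 48

48


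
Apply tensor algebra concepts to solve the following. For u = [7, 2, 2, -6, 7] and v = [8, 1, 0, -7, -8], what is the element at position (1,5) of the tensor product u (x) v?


The outer product entry T_{ij} = u_i * v_j.
We need i=1, j=5.
u_1 = 7, v_5 = -8
T_{1,5} = 7 * -8 = -56

-56


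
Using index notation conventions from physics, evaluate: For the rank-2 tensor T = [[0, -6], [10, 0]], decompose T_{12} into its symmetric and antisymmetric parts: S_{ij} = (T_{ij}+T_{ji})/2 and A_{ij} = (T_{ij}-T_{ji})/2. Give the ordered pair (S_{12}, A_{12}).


T_{12} = -6
T_{21} = 10
S_{12} = (-6 + 10)/2 = 4/2 = 2
A_{12} = (-6 - 10)/2 = -16/2 = -8
Check: S + A = 2 + -8 = -6 = T_{12}.

(2, -8)


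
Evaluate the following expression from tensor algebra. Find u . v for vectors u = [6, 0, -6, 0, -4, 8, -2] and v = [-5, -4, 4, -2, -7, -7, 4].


The inner product u . v = sum of u_i * v_i.
Term-by-term: 6 * -5, 0 * -4, -6 * 4, 0 * -2, -4 * -7, 8 * -7, -2 * 4
Products: -30, 0, -24, 0, 28, -56, -8
Sum = -30 + 0 + -24 + 0 + 28 + -56 + -8 = -90

-90


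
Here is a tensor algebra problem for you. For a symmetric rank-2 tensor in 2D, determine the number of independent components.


A symmetric rank-2 tensor in d dimensions has d(d+1)/2 independent components.
d = 2
d(d+1)/2 = 2 * 3 / 2 = 6 / 2 = 3

3


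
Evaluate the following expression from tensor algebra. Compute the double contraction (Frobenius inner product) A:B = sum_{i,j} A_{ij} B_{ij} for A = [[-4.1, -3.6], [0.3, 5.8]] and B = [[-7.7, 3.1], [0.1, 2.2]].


A:B = sum over all i,j of A_{ij} * B_{ij}.
Row 1: -4.1*-7.7=31.57, -3.6*3.1=-11.16 => row sum = 20.41
Row 2: 0.3*0.1=0.03, 5.8*2.2=12.76 => row sum = 12.79
Total = 20.41 + 12.79 = 33.2

33.2


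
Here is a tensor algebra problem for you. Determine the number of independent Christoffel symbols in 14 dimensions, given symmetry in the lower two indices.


Christoffel symbols Gamma^k_{ij} are symmetric in i,j, so there are d * d(d+1)/2 independent symbols.
d = 14
d(d+1)/2 = 14 * 15 / 2 = 105
Total = 14 * 105 = 1470

1470


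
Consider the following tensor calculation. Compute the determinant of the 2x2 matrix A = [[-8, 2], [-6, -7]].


For a 2x2 matrix [[a, b], [c, d]], det = a*d - b*c.
a = -8, b = 2, c = -6, d = -7
a*d = -8 * -7 = 56
b*c = 2 * -6 = -12
det = 56 - -12 = 68

68


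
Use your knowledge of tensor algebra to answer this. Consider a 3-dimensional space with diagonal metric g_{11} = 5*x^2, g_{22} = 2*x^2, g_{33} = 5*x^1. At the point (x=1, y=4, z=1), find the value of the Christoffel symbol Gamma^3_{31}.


For a diagonal metric, Gamma^k_{ij} = (1/2) g^{kk} (dg_{ik}/dx_j + dg_{jk}/dx_i - dg_{ij}/dx_k).
The metric is diagonal, so g_{ab} = 0 for a != b.
At the given point: g_{11} = 5, g_{22} = 2, g_{33} = 5
g^{33} = 1/5
dg_{33}/dx_1 = dg_{33}/dx_1 = 5
dg_{13}/dx_3 = 0 (off-diagonal)
dg_{31}/dx_3 = 0 (off-diagonal)
Numerator = 5 + 0 - 0 = 5
Gamma^3_{31} = 5 / (2 * 5) = 1/2

1/2


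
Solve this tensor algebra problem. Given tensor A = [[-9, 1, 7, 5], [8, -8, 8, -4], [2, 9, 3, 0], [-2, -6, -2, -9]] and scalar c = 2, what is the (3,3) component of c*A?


Scalar multiplication: (cA)_{ij} = c * A_{ij}.
c = 2
A_{33} = 3
(cA)_{33} = 2 * 3 = 6

6


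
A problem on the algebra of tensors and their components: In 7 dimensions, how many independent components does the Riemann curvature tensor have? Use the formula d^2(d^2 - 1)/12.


The Riemann tensor in d dimensions has d^2(d^2 - 1)/12 independent components.
d = 7, so d^2 = 49
d^2 - 1 = 48
d^2(d^2 - 1) = 49 * 48 = 2352
Divide by 12: 2352 / 12 = 196

196


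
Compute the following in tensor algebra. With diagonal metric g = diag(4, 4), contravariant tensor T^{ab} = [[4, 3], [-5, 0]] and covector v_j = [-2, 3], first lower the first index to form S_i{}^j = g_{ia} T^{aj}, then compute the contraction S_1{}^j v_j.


Step 1: lower the first index. For a diagonal metric, g_{ia} T^{aj} = g_{ii} T^{ij} (no sum on i).
g_{11} = 4
S_1{}^1 = 4 * T^{11} = 4 * 4 = 16
S_1{}^2 = 4 * T^{12} = 4 * 3 = 12
Step 2: contract S_1{}^j with v_j.
S_1{}^1 * v_1 = 16 * -2 = -32
S_1{}^2 * v_2 = 12 * 3 = 36
Result = -32 + 36 = 4

4


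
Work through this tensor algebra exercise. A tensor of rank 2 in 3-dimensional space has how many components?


The number of components of a rank-r tensor in d dimensions is d^r.
Here d = 3 and r = 2.
3^2 = 9

9


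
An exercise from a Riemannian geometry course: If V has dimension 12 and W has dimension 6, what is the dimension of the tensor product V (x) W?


The dimension of a tensor product is the product of dimensions.
dim(V) = 12, dim(W) = 6
dim(V (x) W) = 12 * 6 = 72

72


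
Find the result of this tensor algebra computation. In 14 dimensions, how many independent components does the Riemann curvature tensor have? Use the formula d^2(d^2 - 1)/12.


The Riemann tensor in d dimensions has d^2(d^2 - 1)/12 independent components.
d = 14, so d^2 = 196
d^2 - 1 = 195
d^2(d^2 - 1) = 196 * 195 = 38220
Divide by 12: 38220 / 12 = 3185

3185


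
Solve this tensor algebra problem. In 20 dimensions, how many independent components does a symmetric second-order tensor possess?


A symmetric rank-2 tensor in d dimensions has d(d+1)/2 independent components.
d = 20
d(d+1)/2 = 20 * 21 / 2 = 420 / 2 = 210

210


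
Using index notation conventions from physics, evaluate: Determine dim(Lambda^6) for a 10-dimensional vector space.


The dimension of the space of p-forms on an n-dimensional space is C(n, p).
n = 10, p = 6
C(10, 6) = 10! / (6! * 4!) = 210

210


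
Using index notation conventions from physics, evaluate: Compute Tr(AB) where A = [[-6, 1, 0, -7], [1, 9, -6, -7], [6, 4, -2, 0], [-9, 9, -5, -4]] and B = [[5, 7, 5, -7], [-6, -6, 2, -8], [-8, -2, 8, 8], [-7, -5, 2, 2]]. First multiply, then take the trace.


Tr(AB) = sum_i (AB)_{ii} where (AB)_{ii} = sum_k A_{ik} B_{ki}.
(AB)_{11} = -6*5 + 1*-6 + 0*-8 + -7*-7 = 13
(AB)_{22} = 1*7 + 9*-6 + -6*-2 + -7*-5 = 0
(AB)_{33} = 6*5 + 4*2 + -2*8 + 0*2 = 22
(AB)_{44} = -9*-7 + 9*-8 + -5*8 + -4*2 = -57
Tr(AB) = 13 + 0 + 22 + -57 = -22

-22


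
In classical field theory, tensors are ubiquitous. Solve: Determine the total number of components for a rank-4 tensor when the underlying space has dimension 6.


The number of components of a rank-r tensor in d dimensions is d^r.
Here d = 6 and r = 4.
6^4 = 1296

1296


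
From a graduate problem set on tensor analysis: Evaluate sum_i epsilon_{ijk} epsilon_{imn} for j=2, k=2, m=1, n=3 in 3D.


Using the identity: epsilon_{ijk} epsilon_{imn} = delta_{jm} delta_{kn} - delta_{jn} delta_{km}.
delta_{21} = 0
delta_{23} = 0
delta_{23} = 0
delta_{21} = 0
Result = 0 * 0 - 0 * 0 = 0 - 0 = 0

0


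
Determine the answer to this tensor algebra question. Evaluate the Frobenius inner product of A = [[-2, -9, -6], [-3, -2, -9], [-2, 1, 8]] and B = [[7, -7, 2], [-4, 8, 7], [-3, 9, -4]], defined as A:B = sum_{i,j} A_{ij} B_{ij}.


A:B = sum over all i,j of A_{ij} * B_{ij}.
Row 1: -2*7=-14, -9*-7=63, -6*2=-12 => row sum = 37
Row 2: -3*-4=12, -2*8=-16, -9*7=-63 => row sum = -67
Row 3: -2*-3=6, 1*9=9, 8*-4=-32 => row sum = -17
Total = 37 + -67 + -17 = -47

-47


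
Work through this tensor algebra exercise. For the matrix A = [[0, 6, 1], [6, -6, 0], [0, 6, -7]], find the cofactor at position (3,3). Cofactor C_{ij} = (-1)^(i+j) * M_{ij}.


To find cofactor C_{33}, delete row 3 and column 3.
The resulting 2x2 submatrix is: [[0, 6], [6, -6]]
Minor M_{33} = 0*-6 - 6*6
  = 0 - 36 = -36
Sign = (-1)^(3+3) = (-1)^6 = 1
Cofactor C_{33} = 1 * -36 = -36

-36


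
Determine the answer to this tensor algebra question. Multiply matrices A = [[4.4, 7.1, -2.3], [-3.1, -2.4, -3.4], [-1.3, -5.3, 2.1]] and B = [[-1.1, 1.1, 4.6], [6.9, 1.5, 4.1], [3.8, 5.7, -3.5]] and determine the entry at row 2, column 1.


(AB)_{ij} = sum_k A_{ik} B_{kj}.
For i=2, j=1:
A_{21} * B_{11} = -3.1 * -1.1 = 3.41
A_{22} * B_{21} = -2.4 * 6.9 = -16.56
A_{23} * B_{31} = -3.4 * 3.8 = -12.92
Sum = 3.41 + -16.56 + -12.92 = -26.07

-26.07


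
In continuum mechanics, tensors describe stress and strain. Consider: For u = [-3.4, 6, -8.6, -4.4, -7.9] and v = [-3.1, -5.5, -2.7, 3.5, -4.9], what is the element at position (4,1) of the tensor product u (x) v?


The outer product entry T_{ij} = u_i * v_j.
We need i=4, j=1.
u_4 = -4.4, v_1 = -3.1
T_{4,1} = -4.4 * -3.1 = 13.64

13.64


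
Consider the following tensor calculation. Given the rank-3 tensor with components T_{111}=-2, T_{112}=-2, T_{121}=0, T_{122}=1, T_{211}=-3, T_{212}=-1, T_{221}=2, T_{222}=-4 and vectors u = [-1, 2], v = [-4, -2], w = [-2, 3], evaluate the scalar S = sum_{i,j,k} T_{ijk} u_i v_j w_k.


S = sum over i,j,k of T_{ijk} u_i v_j w_k. Expanding all 8 terms:
T_{111}*u_1*v_1*w_1 = -2*-1*-4*-2 = 16  (running total: 16)
T_{112}*u_1*v_1*w_2 = -2*-1*-4*3 = -24  (running total: -8)
T_{121}*u_1*v_2*w_1 = 0*-1*-2*-2 = 0  (running total: -8)
T_{122}*u_1*v_2*w_2 = 1*-1*-2*3 = 6  (running total: -2)
T_{211}*u_2*v_1*w_1 = -3*2*-4*-2 = -48  (running total: -50)
T_{212}*u_2*v_1*w_2 = -1*2*-4*3 = 24  (running total: -26)
T_{221}*u_2*v_2*w_1 = 2*2*-2*-2 = 16  (running total: -10)
T_{222}*u_2*v_2*w_2 = -4*2*-2*3 = 48  (running total: 38)
S = 38

38


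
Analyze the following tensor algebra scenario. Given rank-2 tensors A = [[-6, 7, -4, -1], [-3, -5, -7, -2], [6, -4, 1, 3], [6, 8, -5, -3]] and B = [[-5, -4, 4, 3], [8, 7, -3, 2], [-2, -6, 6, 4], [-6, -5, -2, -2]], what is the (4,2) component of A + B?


Tensor addition is component-wise: (A + B)_{ij} = A_{ij} + B_{ij}.
A_{42} = 8
B_{42} = -5
(A + B)_{42} = 8 + -5 = 3

3


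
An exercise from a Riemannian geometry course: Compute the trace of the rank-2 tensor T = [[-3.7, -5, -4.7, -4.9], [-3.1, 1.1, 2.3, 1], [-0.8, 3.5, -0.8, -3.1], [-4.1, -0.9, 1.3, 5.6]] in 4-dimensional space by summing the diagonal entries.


The contraction (trace) of a rank-2 tensor is the sum of its diagonal elements.
Diagonal entries: A[1,1] = -3.7, A[2,2] = 1.1, A[3,3] = -0.8, A[4,4] = 5.6
Tr(A) = -3.7 + 1.1 + -0.8 + 5.6 = 2.2

2.2


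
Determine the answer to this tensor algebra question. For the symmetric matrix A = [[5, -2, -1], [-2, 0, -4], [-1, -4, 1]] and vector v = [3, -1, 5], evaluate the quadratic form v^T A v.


First compute Av:
(Av)_1 = 5*3 + -2*-1 + -1*5 = 12
(Av)_2 = -2*3 + 0*-1 + -4*5 = -26
(Av)_3 = -1*3 + -4*-1 + 1*5 = 6
Av = [12, -26, 6]
Then v^T (Av) = 3*12 + -1*-26 + 5*6
= 36 + 26 + 30 = 92

92


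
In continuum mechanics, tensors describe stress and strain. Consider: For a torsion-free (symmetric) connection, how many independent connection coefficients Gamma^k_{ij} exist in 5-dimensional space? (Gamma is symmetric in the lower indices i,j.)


Christoffel symbols Gamma^k_{ij} are symmetric in i,j, so there are d * d(d+1)/2 independent symbols.
d = 5
d(d+1)/2 = 5 * 6 / 2 = 15
Total = 5 * 15 = 75

75


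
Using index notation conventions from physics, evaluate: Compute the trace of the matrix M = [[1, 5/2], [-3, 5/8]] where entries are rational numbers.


The trace is the sum of diagonal entries.
Diagonal: M[1,1] = 1, M[2,2] = 5/8
Tr(M) = 1 + 5/8
Computing step by step:
After adding M[1,1]: 1
After adding M[2,2]: 13/8
Tr(M) = 13/8

13/8


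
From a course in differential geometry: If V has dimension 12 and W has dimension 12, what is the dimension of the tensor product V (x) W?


The dimension of a tensor product is the product of dimensions.
dim(V) = 12, dim(W) = 12
dim(V (x) W) = 12 * 12 = 144

144


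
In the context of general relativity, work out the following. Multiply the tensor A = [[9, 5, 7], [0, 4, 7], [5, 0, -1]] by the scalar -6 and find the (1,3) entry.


Scalar multiplication: (cA)_{ij} = c * A_{ij}.
c = -6
A_{13} = 7
(cA)_{13} = -6 * 7 = -42

-42


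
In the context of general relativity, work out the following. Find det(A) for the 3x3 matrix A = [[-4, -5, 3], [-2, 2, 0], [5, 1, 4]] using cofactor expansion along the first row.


Expanding along the first row, det(A) = a11*M_11 - a12*M_12 + a13*M_13, where M_1j is the (1,j) minor.
Minor M_11 = 2*4 - 0*1 = 8
Minor M_12 = -2*4 - 0*5 = -8
Minor M_13 = -2*1 - 2*5 = -12
det = -4*(8) - -5*(-8) + 3*(-12)
    = -32 - 40 + -36
    = -108

-108


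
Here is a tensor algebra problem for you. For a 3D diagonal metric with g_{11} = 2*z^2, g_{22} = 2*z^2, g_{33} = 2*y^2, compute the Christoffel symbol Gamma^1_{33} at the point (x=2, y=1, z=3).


For a diagonal metric, Gamma^k_{ij} = (1/2) g^{kk} (dg_{ik}/dx_j + dg_{jk}/dx_i - dg_{ij}/dx_k).
The metric is diagonal, so g_{ab} = 0 for a != b.
At the given point: g_{11} = 18, g_{22} = 18, g_{33} = 2
g^{11} = 1/18
dg_{31}/dx_3 = 0 (off-diagonal)
dg_{31}/dx_3 = 0 (off-diagonal)
dg_{33}/dx_1 = dg_{33}/dx_1 = 0
Numerator = 0 + 0 - 0 = 0
Gamma^1_{33} = 0 / (2 * 18) = 0

0


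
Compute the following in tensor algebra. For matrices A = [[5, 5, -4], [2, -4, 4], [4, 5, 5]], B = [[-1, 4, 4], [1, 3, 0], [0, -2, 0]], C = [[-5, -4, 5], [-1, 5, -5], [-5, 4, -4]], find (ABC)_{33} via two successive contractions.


(ABC)_{33} = sum_m (AB)_{3m} C_{m3}. First compute row 3 of AB.
(AB)_{31} = 4*-1 + 5*1 + 5*0 = 1
(AB)_{32} = 4*4 + 5*3 + 5*-2 = 21
(AB)_{33} = 4*4 + 5*0 + 5*0 = 16
Now contract with column 3 of C:
(AB)_{31} * C_{13} = 1 * 5 = 5
(AB)_{32} * C_{23} = 21 * -5 = -105
(AB)_{33} * C_{33} = 16 * -4 = -64
(ABC)_{33} = 5 + -105 + -64 = -164

-164


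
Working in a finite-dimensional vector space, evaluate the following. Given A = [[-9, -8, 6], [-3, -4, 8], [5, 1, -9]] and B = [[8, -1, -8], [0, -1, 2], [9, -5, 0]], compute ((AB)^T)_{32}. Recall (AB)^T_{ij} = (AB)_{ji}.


(AB)^T_{ij} = (AB)_{ji} = sum_k A_{jk} B_{ki}.
For i=3, j=2 we need (AB)_{23}:
A_{21} * B_{13} = -3 * -8 = 24
A_{22} * B_{23} = -4 * 2 = -8
A_{23} * B_{33} = 8 * 0 = 0
Sum = 24 + -8 + 0 = 16

16


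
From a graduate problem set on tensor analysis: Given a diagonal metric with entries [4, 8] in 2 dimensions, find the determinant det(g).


For a diagonal metric, the determinant is the product of diagonal entries.
Diagonal entries: 4, 8
det(g) = 4 * 8 = 32

32


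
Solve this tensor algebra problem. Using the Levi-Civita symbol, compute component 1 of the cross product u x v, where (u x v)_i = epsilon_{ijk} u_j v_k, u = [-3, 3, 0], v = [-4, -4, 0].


(u x v)_1 = sum_{j,k} epsilon_{1jk} u_j v_k. Only permutations of (1,2,3) contribute; the two non-zero terms are:
eps_{123} u_2 v_3 = 1 * 3 * 0 = 0
eps_{132} u_3 v_2 = -1 * 0 * -4 = 0
(u x v)_1 = 0

0


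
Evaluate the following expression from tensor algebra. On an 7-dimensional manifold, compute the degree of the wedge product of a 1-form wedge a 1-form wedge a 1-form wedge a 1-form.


The degree of a wedge product is the sum of the degrees of the individual forms.
Degrees: 1, 1, 1, 1
Total degree = 1 + 1 + 1 + 1 = 4

4


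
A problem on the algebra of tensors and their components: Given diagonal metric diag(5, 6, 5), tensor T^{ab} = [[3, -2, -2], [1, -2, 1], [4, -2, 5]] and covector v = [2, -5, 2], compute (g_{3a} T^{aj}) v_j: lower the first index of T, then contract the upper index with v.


Step 1: lower the first index. For a diagonal metric, g_{ia} T^{aj} = g_{ii} T^{ij} (no sum on i).
g_{33} = 5
S_3{}^1 = 5 * T^{31} = 5 * 4 = 20
S_3{}^2 = 5 * T^{32} = 5 * -2 = -10
S_3{}^3 = 5 * T^{33} = 5 * 5 = 25
Step 2: contract S_3{}^j with v_j.
S_3{}^1 * v_1 = 20 * 2 = 40
S_3{}^2 * v_2 = -10 * -5 = 50
S_3{}^3 * v_3 = 25 * 2 = 50
Result = 40 + 50 + 50 = 140

140


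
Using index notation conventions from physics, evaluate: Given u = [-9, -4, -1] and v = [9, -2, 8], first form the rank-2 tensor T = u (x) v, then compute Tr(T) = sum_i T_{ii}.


The outer product gives T_{ij} = u_i v_j.
The trace (contraction) is Tr(T) = sum_i T_{ii} = sum_i u_i v_i.
Diagonal entries:
T_{11} = u_1 * v_1 = -9 * 9 = -81
T_{22} = u_2 * v_2 = -4 * -2 = 8
T_{33} = u_3 * v_3 = -1 * 8 = -8
Tr(T) = -81 + 8 + -8 = -81

-81


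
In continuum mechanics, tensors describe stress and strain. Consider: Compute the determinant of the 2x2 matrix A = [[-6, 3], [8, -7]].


For a 2x2 matrix [[a, b], [c, d]], det = a*d - b*c.
a = -6, b = 3, c = 8, d = -7
a*d = -6 * -7 = 42
b*c = 3 * 8 = 24
det = 42 - 24 = 18

18


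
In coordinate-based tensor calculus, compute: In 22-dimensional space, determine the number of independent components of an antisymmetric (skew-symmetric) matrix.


An antisymmetric rank-2 tensor satisfies A_{ij} = -A_{ji}, so diagonal entries are zero.
The independent components are the upper-triangular entries: C(n, 2) = n(n-1)/2.
n = 22
C(22, 2) = 22 * 21 / 2 = 462 / 2 = 231

231


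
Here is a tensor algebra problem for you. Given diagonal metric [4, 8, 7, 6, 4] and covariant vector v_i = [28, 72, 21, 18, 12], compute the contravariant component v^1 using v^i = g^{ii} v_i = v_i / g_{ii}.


To raise an index with a diagonal metric: v^i = v_i / g_{ii}.
For index 1: v_1 = 28, g_{11} = 4
v^1 = 28 / 4 = 7

7


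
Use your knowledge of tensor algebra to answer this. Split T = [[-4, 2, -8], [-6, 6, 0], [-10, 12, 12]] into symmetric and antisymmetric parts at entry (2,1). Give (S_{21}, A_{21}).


T_{21} = -6
T_{12} = 2
S_{21} = (-6 + 2)/2 = -4/2 = -2
A_{21} = (-6 - 2)/2 = -8/2 = -4
Check: S + A = -2 + -4 = -6 = T_{21}.

(-2, -4)


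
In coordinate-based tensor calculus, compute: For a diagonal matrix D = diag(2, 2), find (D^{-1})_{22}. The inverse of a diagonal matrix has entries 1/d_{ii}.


For a diagonal matrix, the inverse has entries (D^{-1})_{ii} = 1/d_{ii}.
The diagonal entries are: d_{11} = 2, d_{22} = 2
We need (D^{-1})_{22} = 1/d_{22} = 1/2 = 1/2

1/2


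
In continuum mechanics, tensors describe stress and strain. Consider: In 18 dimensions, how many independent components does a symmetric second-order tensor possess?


A symmetric rank-2 tensor in d dimensions has d(d+1)/2 independent components.
d = 18
d(d+1)/2 = 18 * 19 / 2 = 342 / 2 = 171

171


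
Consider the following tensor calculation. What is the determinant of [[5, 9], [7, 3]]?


For a 2x2 matrix [[a, b], [c, d]], det = a*d - b*c.
a = 5, b = 9, c = 7, d = 3
a*d = 5 * 3 = 15
b*c = 9 * 7 = 63
det = 15 - 63 = -48

-48


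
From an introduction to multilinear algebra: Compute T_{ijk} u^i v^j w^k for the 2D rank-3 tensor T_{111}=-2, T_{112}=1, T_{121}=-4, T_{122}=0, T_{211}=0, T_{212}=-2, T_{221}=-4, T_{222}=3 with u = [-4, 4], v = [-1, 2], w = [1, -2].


S = sum over i,j,k of T_{ijk} u_i v_j w_k. Expanding all 8 terms:
T_{111}*u_1*v_1*w_1 = -2*-4*-1*1 = -8  (running total: -8)
T_{112}*u_1*v_1*w_2 = 1*-4*-1*-2 = -8  (running total: -16)
T_{121}*u_1*v_2*w_1 = -4*-4*2*1 = 32  (running total: 16)
T_{122}*u_1*v_2*w_2 = 0*-4*2*-2 = 0  (running total: 16)
T_{211}*u_2*v_1*w_1 = 0*4*-1*1 = 0  (running total: 16)
T_{212}*u_2*v_1*w_2 = -2*4*-1*-2 = -16  (running total: 0)
T_{221}*u_2*v_2*w_1 = -4*4*2*1 = -32  (running total: -32)
T_{222}*u_2*v_2*w_2 = 3*4*2*-2 = -48  (running total: -80)
S = -80

-80


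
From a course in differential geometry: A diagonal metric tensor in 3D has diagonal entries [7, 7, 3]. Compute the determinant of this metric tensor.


For a diagonal metric, the determinant is the product of diagonal entries.
Diagonal entries: 7, 7, 3
det(g) = 7 * 7 * 3 = 147

147


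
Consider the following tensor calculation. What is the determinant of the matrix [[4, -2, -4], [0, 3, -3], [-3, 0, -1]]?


Expanding along the first row, det(A) = a11*M_11 - a12*M_12 + a13*M_13, where M_1j is the (1,j) minor.
Minor M_11 = 3*-1 - -3*0 = -3
Minor M_12 = 0*-1 - -3*-3 = -9
Minor M_13 = 0*0 - 3*-3 = 9
det = 4*(-3) - -2*(-9) + -4*(9)
    = -12 - 18 + -36
    = -66

-66


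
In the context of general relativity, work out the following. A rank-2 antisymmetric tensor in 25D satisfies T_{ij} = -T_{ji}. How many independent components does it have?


An antisymmetric rank-2 tensor satisfies A_{ij} = -A_{ji}, so diagonal entries are zero.
The independent components are the upper-triangular entries: C(n, 2) = n(n-1)/2.
n = 25
C(25, 2) = 25 * 24 / 2 = 600 / 2 = 300

300


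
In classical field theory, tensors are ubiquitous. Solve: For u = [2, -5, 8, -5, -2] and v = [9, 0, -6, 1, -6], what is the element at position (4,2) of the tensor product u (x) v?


The outer product entry T_{ij} = u_i * v_j.
We need i=4, j=2.
u_4 = -5, v_2 = 0
T_{4,2} = -5 * 0 = 0

0


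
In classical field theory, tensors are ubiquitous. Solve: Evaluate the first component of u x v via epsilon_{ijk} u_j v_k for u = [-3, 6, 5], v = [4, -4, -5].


(u x v)_1 = sum_{j,k} epsilon_{1jk} u_j v_k. Only permutations of (1,2,3) contribute; the two non-zero terms are:
eps_{123} u_2 v_3 = 1 * 6 * -5 = -30
eps_{132} u_3 v_2 = -1 * 5 * -4 = 20
(u x v)_1 = -10

-10


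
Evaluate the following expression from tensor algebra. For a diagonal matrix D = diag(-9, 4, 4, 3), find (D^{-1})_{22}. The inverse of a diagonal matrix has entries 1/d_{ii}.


For a diagonal matrix, the inverse has entries (D^{-1})_{ii} = 1/d_{ii}.
The diagonal entries are: d_{11} = -9, d_{22} = 4, d_{33} = 4, d_{44} = 3
We need (D^{-1})_{22} = 1/d_{22} = 1/4 = 1/4

1/4


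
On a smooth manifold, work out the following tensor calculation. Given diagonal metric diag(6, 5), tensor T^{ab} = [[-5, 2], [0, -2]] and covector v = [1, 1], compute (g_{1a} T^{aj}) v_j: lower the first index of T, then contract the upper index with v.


Step 1: lower the first index. For a diagonal metric, g_{ia} T^{aj} = g_{ii} T^{ij} (no sum on i).
g_{11} = 6
S_1{}^1 = 6 * T^{11} = 6 * -5 = -30
S_1{}^2 = 6 * T^{12} = 6 * 2 = 12
Step 2: contract S_1{}^j with v_j.
S_1{}^1 * v_1 = -30 * 1 = -30
S_1{}^2 * v_2 = 12 * 1 = 12
Result = -30 + 12 = -18

-18


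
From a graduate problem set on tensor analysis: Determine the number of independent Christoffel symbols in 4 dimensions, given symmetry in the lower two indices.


Christoffel symbols Gamma^k_{ij} are symmetric in i,j, so there are d * d(d+1)/2 independent symbols.
d = 4
d(d+1)/2 = 4 * 5 / 2 = 10
Total = 4 * 10 = 40

40


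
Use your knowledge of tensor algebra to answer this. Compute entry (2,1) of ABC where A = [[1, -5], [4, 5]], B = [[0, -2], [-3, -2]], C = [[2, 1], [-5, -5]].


(ABC)_{21} = sum_m (AB)_{2m} C_{m1}. First compute row 2 of AB.
(AB)_{21} = 4*0 + 5*-3 = -15
(AB)_{22} = 4*-2 + 5*-2 = -18
Now contract with column 1 of C:
(AB)_{21} * C_{11} = -15 * 2 = -30
(AB)_{22} * C_{21} = -18 * -5 = 90
(ABC)_{21} = -30 + 90 = 60

60


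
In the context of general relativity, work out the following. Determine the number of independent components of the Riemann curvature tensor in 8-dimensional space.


The Riemann tensor in d dimensions has d^2(d^2 - 1)/12 independent components.
d = 8, so d^2 = 64
d^2 - 1 = 63
d^2(d^2 - 1) = 64 * 63 = 4032
Divide by 12: 4032 / 12 = 336

336


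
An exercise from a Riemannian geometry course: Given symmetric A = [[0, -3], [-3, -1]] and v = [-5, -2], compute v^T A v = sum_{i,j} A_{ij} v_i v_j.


First compute Av:
(Av)_1 = 0*-5 + -3*-2 = 6
(Av)_2 = -3*-5 + -1*-2 = 17
Av = [6, 17]
Then v^T (Av) = -5*6 + -2*17
= -30 + -34 = -64

-64


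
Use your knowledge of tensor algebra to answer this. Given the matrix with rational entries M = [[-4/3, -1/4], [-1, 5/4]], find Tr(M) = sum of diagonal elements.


The trace is the sum of diagonal entries.
Diagonal: M[1,1] = -4/3, M[2,2] = 5/4
Tr(M) = -4/3 + 5/4
Computing step by step:
After adding M[1,1]: -4/3
After adding M[2,2]: -1/12
Tr(M) = -1/12

-1/12


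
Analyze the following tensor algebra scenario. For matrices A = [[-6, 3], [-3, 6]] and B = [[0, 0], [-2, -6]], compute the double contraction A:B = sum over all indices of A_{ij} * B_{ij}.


A:B = sum over all i,j of A_{ij} * B_{ij}.
Row 1: -6*0=0, 3*0=0 => row sum = 0
Row 2: -3*-2=6, 6*-6=-36 => row sum = -30
Total = 0 + -30 = -30

-30


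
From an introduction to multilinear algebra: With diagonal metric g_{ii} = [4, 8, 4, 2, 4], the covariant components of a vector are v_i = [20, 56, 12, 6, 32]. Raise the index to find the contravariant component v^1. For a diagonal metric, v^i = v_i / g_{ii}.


To raise an index with a diagonal metric: v^i = v_i / g_{ii}.
For index 1: v_1 = 20, g_{11} = 4
v^1 = 20 / 4 = 5

5


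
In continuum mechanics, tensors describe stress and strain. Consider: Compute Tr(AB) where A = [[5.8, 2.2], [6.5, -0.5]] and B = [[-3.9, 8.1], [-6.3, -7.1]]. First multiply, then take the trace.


Tr(AB) = sum_i (AB)_{ii} where (AB)_{ii} = sum_k A_{ik} B_{ki}.
(AB)_{11} = 5.8*-3.9 + 2.2*-6.3 = -36.48
(AB)_{22} = 6.5*8.1 + -0.5*-7.1 = 56.2
Tr(AB) = -36.48 + 56.2 = 19.72

19.72


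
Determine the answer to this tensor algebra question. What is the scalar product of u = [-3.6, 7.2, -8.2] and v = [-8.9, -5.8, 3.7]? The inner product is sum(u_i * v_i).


The inner product u . v = sum of u_i * v_i.
Term-by-term: -3.6 * -8.9, 7.2 * -5.8, -8.2 * 3.7
Products: 32.04, -41.76, -30.34
Sum = 32.04 + -41.76 + -30.34 = -40.06

-40.06


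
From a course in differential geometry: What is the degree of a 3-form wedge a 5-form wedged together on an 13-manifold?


The degree of a wedge product is the sum of the degrees of the individual forms.
Degrees: 3, 5
Total degree = 3 + 5 = 8

8


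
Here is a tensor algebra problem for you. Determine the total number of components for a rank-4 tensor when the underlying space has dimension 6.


The number of components of a rank-r tensor in d dimensions is d^r.
Here d = 6 and r = 4.
6^4 = 1296

1296


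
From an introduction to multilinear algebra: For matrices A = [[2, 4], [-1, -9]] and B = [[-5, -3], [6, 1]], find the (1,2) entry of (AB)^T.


(AB)^T_{ij} = (AB)_{ji} = sum_k A_{jk} B_{ki}.
For i=1, j=2 we need (AB)_{21}:
A_{21} * B_{11} = -1 * -5 = 5
A_{22} * B_{21} = -9 * 6 = -54
Sum = 5 + -54 = -49

-49


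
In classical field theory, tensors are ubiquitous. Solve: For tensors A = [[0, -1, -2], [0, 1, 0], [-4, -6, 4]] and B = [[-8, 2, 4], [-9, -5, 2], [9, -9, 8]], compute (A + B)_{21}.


Tensor addition is component-wise: (A + B)_{ij} = A_{ij} + B_{ij}.
A_{21} = 0
B_{21} = -9
(A + B)_{21} = 0 + -9 = -9

-9


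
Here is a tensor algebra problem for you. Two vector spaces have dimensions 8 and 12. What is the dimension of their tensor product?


The dimension of a tensor product is the product of dimensions.
dim(V) = 8, dim(W) = 12
dim(V (x) W) = 8 * 12 = 96

96


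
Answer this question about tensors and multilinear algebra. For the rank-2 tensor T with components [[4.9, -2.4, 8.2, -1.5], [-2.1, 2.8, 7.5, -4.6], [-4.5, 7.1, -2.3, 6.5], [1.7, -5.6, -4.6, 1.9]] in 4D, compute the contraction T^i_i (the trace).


The contraction (trace) of a rank-2 tensor is the sum of its diagonal elements.
Diagonal entries: A[1,1] = 4.9, A[2,2] = 2.8, A[3,3] = -2.3, A[4,4] = 1.9
Tr(A) = 4.9 + 2.8 + -2.3 + 1.9 = 7.3

7.3


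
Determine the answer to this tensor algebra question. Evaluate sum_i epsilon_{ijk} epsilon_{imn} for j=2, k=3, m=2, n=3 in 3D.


Using the identity: epsilon_{ijk} epsilon_{imn} = delta_{jm} delta_{kn} - delta_{jn} delta_{km}.
delta_{22} = 1
delta_{33} = 1
delta_{23} = 0
delta_{32} = 0
Result = 1 * 1 - 0 * 0 = 1 - 0 = 1

1


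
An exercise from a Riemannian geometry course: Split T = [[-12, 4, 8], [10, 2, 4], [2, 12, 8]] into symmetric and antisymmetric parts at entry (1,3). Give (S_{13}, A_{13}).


T_{13} = 8
T_{31} = 2
S_{13} = (8 + 2)/2 = 10/2 = 5
A_{13} = (8 - 2)/2 = 6/2 = 3
Check: S + A = 5 + 3 = 8 = T_{13}.

(5, 3)


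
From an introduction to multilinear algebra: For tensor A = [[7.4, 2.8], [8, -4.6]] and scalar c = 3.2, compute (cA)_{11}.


Scalar multiplication: (cA)_{ij} = c * A_{ij}.
c = 3.2
A_{11} = 7.4
(cA)_{11} = 3.2 * 7.4 = 23.68

23.68


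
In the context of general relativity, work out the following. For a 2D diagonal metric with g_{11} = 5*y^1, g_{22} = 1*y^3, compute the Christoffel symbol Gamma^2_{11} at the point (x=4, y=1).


For a diagonal metric, Gamma^k_{ij} = (1/2) g^{kk} (dg_{ik}/dx_j + dg_{jk}/dx_i - dg_{ij}/dx_k).
The metric is diagonal, so g_{ab} = 0 for a != b.
At the given point: g_{11} = 5, g_{22} = 1
g^{22} = 1/1
dg_{12}/dx_1 = 0 (off-diagonal)
dg_{12}/dx_1 = 0 (off-diagonal)
dg_{11}/dx_2 = dg_{11}/dx_2 = 5
Numerator = 0 + 0 - 5 = -5
Gamma^2_{11} = -5 / (2 * 1) = -5/2

-5/2


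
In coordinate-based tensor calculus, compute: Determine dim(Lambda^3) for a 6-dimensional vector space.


The dimension of the space of p-forms on an n-dimensional space is C(n, p).
n = 6, p = 3
C(6, 3) = 6! / (3! * 3!) = 20

20


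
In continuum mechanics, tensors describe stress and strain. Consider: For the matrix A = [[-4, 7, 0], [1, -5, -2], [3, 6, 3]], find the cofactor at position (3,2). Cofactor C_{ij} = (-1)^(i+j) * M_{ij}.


To find cofactor C_{32}, delete row 3 and column 2.
The resulting 2x2 submatrix is: [[-4, 0], [1, -2]]
Minor M_{32} = -4*-2 - 0*1
  = 8 - 0 = 8
Sign = (-1)^(3+2) = (-1)^5 = -1
Cofactor C_{32} = -1 * 8 = -8

-8


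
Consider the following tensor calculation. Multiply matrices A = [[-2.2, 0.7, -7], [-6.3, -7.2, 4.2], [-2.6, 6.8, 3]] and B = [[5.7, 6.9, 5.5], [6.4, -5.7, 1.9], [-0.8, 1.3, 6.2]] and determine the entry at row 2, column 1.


(AB)_{ij} = sum_k A_{ik} B_{kj}.
For i=2, j=1:
A_{21} * B_{11} = -6.3 * 5.7 = -35.91
A_{22} * B_{21} = -7.2 * 6.4 = -46.08
A_{23} * B_{31} = 4.2 * -0.8 = -3.36
Sum = -35.91 + -46.08 + -3.36 = -85.35

-85.35


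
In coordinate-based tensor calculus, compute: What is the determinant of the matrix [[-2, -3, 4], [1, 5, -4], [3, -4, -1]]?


Expanding along the first row, det(A) = a11*M_11 - a12*M_12 + a13*M_13, where M_1j is the (1,j) minor.
Minor M_11 = 5*-1 - -4*-4 = -21
Minor M_12 = 1*-1 - -4*3 = 11
Minor M_13 = 1*-4 - 5*3 = -19
det = -2*(-21) - -3*(11) + 4*(-19)
    = 42 - -33 + -76
    = -1

-1


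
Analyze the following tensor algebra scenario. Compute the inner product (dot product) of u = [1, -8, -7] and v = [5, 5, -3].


The inner product u . v = sum of u_i * v_i.
Term-by-term: 1 * 5, -8 * 5, -7 * -3
Products: 5, -40, 21
Sum = 5 + -40 + 21 = -14

-14


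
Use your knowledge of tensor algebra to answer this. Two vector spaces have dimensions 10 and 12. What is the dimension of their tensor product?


The dimension of a tensor product is the product of dimensions.
dim(V) = 10, dim(W) = 12
dim(V (x) W) = 10 * 12 = 120

120


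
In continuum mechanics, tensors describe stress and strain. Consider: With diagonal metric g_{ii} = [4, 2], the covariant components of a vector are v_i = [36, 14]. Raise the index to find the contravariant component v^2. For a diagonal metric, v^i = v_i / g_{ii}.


To raise an index with a diagonal metric: v^i = v_i / g_{ii}.
For index 2: v_2 = 14, g_{22} = 2
v^2 = 14 / 2 = 7

7


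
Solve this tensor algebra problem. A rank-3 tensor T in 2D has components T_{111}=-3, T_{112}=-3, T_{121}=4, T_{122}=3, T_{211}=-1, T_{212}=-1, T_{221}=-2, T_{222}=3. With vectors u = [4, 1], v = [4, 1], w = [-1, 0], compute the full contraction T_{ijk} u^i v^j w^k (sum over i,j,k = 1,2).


S = sum over i,j,k of T_{ijk} u_i v_j w_k. Expanding all 8 terms:
T_{111}*u_1*v_1*w_1 = -3*4*4*-1 = 48  (running total: 48)
T_{112}*u_1*v_1*w_2 = -3*4*4*0 = 0  (running total: 48)
T_{121}*u_1*v_2*w_1 = 4*4*1*-1 = -16  (running total: 32)
T_{122}*u_1*v_2*w_2 = 3*4*1*0 = 0  (running total: 32)
T_{211}*u_2*v_1*w_1 = -1*1*4*-1 = 4  (running total: 36)
T_{212}*u_2*v_1*w_2 = -1*1*4*0 = 0  (running total: 36)
T_{221}*u_2*v_2*w_1 = -2*1*1*-1 = 2  (running total: 38)
T_{222}*u_2*v_2*w_2 = 3*1*1*0 = 0  (running total: 38)
S = 38

38


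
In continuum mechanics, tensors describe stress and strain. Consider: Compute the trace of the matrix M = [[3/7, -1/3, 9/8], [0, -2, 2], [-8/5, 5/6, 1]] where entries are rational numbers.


The trace is the sum of diagonal entries.
Diagonal: M[1,1] = 3/7, M[2,2] = -2, M[3,3] = 1
Tr(M) = 3/7 + -2 + 1
Computing step by step:
After adding M[1,1]: 3/7
After adding M[2,2]: -11/7
After adding M[3,3]: -4/7
Tr(M) = -4/7

-4/7


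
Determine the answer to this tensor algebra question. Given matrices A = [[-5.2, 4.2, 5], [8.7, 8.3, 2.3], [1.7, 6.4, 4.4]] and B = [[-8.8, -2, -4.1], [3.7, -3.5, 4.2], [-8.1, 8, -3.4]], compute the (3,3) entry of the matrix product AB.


(AB)_{ij} = sum_k A_{ik} B_{kj}.
For i=3, j=3:
A_{31} * B_{13} = 1.7 * -4.1 = -6.97
A_{32} * B_{23} = 6.4 * 4.2 = 26.88
A_{33} * B_{33} = 4.4 * -3.4 = -14.96
Sum = -6.97 + 26.88 + -14.96 = 4.95

4.95


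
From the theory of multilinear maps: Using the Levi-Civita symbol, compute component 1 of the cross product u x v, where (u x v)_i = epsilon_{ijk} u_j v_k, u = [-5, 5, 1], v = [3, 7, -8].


(u x v)_1 = sum_{j,k} epsilon_{1jk} u_j v_k. Only permutations of (1,2,3) contribute; the two non-zero terms are:
eps_{123} u_2 v_3 = 1 * 5 * -8 = -40
eps_{132} u_3 v_2 = -1 * 1 * 7 = -7
(u x v)_1 = -47

-47


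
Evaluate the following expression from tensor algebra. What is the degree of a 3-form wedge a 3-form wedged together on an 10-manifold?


The degree of a wedge product is the sum of the degrees of the individual forms.
Degrees: 3, 3
Total degree = 3 + 3 = 6

6


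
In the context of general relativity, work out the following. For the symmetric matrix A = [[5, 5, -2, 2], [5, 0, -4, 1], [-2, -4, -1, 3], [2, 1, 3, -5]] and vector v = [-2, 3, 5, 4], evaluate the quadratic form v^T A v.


First compute Av:
(Av)_1 = 5*-2 + 5*3 + -2*5 + 2*4 = 3
(Av)_2 = 5*-2 + 0*3 + -4*5 + 1*4 = -26
(Av)_3 = -2*-2 + -4*3 + -1*5 + 3*4 = -1
(Av)_4 = 2*-2 + 1*3 + 3*5 + -5*4 = -6
Av = [3, -26, -1, -6]
Then v^T (Av) = -2*3 + 3*-26 + 5*-1 + 4*-6
= -6 + -78 + -5 + -24 = -113

-113


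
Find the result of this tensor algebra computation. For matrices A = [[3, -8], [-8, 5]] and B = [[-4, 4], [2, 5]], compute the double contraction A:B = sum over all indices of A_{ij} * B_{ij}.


A:B = sum over all i,j of A_{ij} * B_{ij}.
Row 1: 3*-4=-12, -8*4=-32 => row sum = -44
Row 2: -8*2=-16, 5*5=25 => row sum = 9
Total = -44 + 9 = -35

-35


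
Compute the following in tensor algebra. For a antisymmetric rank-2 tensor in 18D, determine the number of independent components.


A antisymmetric rank-2 tensor in d dimensions has d(d-1)/2 independent components.
d = 18
d(d-1)/2 = 18 * 17 / 2 = 306 / 2 = 153

153


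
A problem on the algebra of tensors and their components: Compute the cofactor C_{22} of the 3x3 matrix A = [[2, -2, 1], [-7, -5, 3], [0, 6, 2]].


To find cofactor C_{22}, delete row 2 and column 2.
The resulting 2x2 submatrix is: [[2, 1], [0, 2]]
Minor M_{22} = 2*2 - 1*0
  = 4 - 0 = 4
Sign = (-1)^(2+2) = (-1)^4 = 1
Cofactor C_{22} = 1 * 4 = 4

4


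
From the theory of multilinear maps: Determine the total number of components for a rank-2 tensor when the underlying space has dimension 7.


The number of components of a rank-r tensor in d dimensions is d^r.
Here d = 7 and r = 2.
7^2 = 49

49


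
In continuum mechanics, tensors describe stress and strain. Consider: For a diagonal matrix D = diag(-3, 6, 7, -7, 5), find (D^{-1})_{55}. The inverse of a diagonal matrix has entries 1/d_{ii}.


For a diagonal matrix, the inverse has entries (D^{-1})_{ii} = 1/d_{ii}.
The diagonal entries are: d_{11} = -3, d_{22} = 6, d_{33} = 7, d_{44} = -7, d_{55} = 5
We need (D^{-1})_{55} = 1/d_{55} = 1/5 = 1/5

1/5


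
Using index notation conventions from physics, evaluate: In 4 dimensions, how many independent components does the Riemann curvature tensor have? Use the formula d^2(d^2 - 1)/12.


The Riemann tensor in d dimensions has d^2(d^2 - 1)/12 independent components.
d = 4, so d^2 = 16
d^2 - 1 = 15
d^2(d^2 - 1) = 16 * 15 = 240
Divide by 12: 240 / 12 = 20

20


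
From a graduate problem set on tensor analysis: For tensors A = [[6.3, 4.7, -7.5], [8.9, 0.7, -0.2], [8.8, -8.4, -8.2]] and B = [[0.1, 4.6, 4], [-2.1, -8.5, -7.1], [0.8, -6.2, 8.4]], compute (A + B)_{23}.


Tensor addition is component-wise: (A + B)_{ij} = A_{ij} + B_{ij}.
A_{23} = -0.2
B_{23} = -7.1
(A + B)_{23} = -0.2 + -7.1 = -7.3

-7.3


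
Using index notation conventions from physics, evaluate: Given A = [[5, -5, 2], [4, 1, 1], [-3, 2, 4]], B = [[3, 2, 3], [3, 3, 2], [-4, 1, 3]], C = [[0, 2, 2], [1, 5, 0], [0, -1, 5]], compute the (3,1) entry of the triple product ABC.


(ABC)_{31} = sum_m (AB)_{3m} C_{m1}. First compute row 3 of AB.
(AB)_{31} = -3*3 + 2*3 + 4*-4 = -19
(AB)_{32} = -3*2 + 2*3 + 4*1 = 4
(AB)_{33} = -3*3 + 2*2 + 4*3 = 7
Now contract with column 1 of C:
(AB)_{31} * C_{11} = -19 * 0 = 0
(AB)_{32} * C_{21} = 4 * 1 = 4
(AB)_{33} * C_{31} = 7 * 0 = 0
(ABC)_{31} = 0 + 4 + 0 = 4

4


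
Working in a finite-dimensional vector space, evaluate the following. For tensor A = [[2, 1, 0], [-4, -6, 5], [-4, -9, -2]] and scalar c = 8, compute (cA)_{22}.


Scalar multiplication: (cA)_{ij} = c * A_{ij}.
c = 8
A_{22} = -6
(cA)_{22} = 8 * -6 = -48

-48


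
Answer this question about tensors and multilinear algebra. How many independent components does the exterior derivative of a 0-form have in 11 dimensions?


The exterior derivative of a p-form is a (p+1)-form.
Its number of independent components is C(n, p+1).
n = 11, p+1 = 1
C(11, 1) = 11

11


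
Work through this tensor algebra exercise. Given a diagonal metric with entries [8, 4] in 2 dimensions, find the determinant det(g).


For a diagonal metric, the determinant is the product of diagonal entries.
Diagonal entries: 8, 4
det(g) = 8 * 4 = 32

32


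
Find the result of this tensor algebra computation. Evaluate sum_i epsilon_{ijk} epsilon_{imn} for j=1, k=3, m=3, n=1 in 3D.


Using the identity: epsilon_{ijk} epsilon_{imn} = delta_{jm} delta_{kn} - delta_{jn} delta_{km}.
delta_{13} = 0
delta_{31} = 0
delta_{11} = 1
delta_{33} = 1
Result = 0 * 0 - 1 * 1 = 0 - 1 = -1

-1


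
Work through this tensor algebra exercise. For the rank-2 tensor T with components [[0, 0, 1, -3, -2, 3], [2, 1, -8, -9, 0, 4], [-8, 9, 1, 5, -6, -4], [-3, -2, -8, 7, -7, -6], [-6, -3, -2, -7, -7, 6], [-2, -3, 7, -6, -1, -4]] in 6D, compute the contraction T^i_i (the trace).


The contraction (trace) of a rank-2 tensor is the sum of its diagonal elements.
Diagonal entries: A[1,1] = 0, A[2,2] = 1, A[3,3] = 1, A[4,4] = 7, A[5,5] = -7, A[6,6] = -4
Tr(A) = 0 + 1 + 1 + 7 + -7 + -4 = -2

-2


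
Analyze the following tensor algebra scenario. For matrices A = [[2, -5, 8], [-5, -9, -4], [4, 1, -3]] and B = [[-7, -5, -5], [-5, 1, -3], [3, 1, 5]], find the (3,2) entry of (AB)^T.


(AB)^T_{ij} = (AB)_{ji} = sum_k A_{jk} B_{ki}.
For i=3, j=2 we need (AB)_{23}:
A_{21} * B_{13} = -5 * -5 = 25
A_{22} * B_{23} = -9 * -3 = 27
A_{23} * B_{33} = -4 * 5 = -20
Sum = 25 + 27 + -20 = 32

32


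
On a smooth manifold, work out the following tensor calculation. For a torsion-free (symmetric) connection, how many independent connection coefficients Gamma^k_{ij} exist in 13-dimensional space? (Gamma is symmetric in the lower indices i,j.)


Christoffel symbols Gamma^k_{ij} are symmetric in i,j, so there are d * d(d+1)/2 independent symbols.
d = 13
d(d+1)/2 = 13 * 14 / 2 = 91
Total = 13 * 91 = 1183

1183
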